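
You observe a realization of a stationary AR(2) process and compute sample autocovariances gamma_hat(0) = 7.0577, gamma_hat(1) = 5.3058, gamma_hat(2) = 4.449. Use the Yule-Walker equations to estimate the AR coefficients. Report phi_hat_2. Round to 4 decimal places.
\hat\phi_{2} = 0.1500

The Yule-Walker equations for an AR(p) process read, in matrix form,
  Gamma_p phi = r_p,   with   (Gamma_p)_{ij} = gamma(|i - j|),
                       (r_p)_i = gamma(i),   i,j = 1..p.
Substitute the sample gammas (Toeplitz matrix and right-hand side of size 2):
  Gamma_p = [[7.0577, 5.3058], [5.3058, 7.0577]]
  r_p     = [5.3058, 4.449]
Written out:
  7.0577 phi_1 + 5.3058 phi_2 = 5.3058
  5.3058 phi_1 + 7.0577 phi_2 = 4.449
Solve by Cramer's rule:
  det = gamma(0)^2 - gamma(1)^2 = (7.0577)^2 - (5.3058)^2 = 49.81112929 - 28.15151364 = 21.65961565
  phi_hat_1 = [gamma(1) gamma(0) - gamma(1) gamma(2)] / det = [(5.3058)(7.0577) - (5.3058)(4.449)] / 21.65961565 = 13.84124046 / 21.65961565 = 0.639
  phi_hat_2 = [gamma(0) gamma(2) - gamma(1)^2] / det = [(7.0577)(4.449) - (5.3058)^2] / 21.65961565 = 3.24819366 / 21.65961565 = 0.15
So phi_hat = [0.6390, 0.1500].
Therefore phi_hat_2 = 0.1500.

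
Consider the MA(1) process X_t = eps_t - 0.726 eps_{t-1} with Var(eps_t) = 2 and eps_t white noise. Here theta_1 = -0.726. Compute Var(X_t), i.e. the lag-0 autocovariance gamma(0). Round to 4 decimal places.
\gamma(0) = 3.0542

For an MA(q) process X_t = eps_t + sum_i theta_i eps_{t-i} with
Var(eps_t) = sigma^2, the variance is
  gamma(0) = sigma^2 * (1 + sum_i theta_i^2).
  sum_i theta_i^2 = (-0.726)^2 = 0.527076.
  gamma(0) = 2 * (1 + 0.527076) = 2 * 1.527076 = 3.054152, which rounds to 3.0542.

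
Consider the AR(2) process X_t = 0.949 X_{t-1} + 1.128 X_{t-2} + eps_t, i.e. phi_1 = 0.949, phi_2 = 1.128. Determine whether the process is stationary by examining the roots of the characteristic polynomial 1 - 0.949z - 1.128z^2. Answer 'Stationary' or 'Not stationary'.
\text{Not stationary}

The AR(p) characteristic polynomial is P(z) = 1 - 0.949z - 1.128z^2.
Stationarity requires all roots to lie outside the unit circle, i.e. |z| > 1 for every root.
Set 1 + (-0.949) z + (-1.128) z^2 = 0, i.e. a z^2 + b z + c = 0 with a = -1.128, b = -0.949, c = 1.
Discriminant D = b^2 - 4ac = (-0.949)^2 - 4*(-1.128)*1 = 0.900601 - (-4.512) = 5.412601.
D >= 0, so the roots are real: z = (-b +/- sqrt(D)) / (2a) = (0.949 +/- 2.3265) / (-2.256).
  z_1 = (0.949 + 2.3265) / (-2.256) = -1.4519,   |z_1| = 1.4519.
  z_2 = (0.949 - 2.3265) / (-2.256) = 0.6106,   |z_2| = 0.6106.
Moduli of all roots: 1.4519, 0.6106.
All moduli strictly greater than 1? No.
Verdict: Not stationary.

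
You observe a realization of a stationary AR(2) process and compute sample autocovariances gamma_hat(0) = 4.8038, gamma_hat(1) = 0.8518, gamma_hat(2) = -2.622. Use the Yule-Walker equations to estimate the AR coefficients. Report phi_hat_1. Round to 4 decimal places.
\hat\phi_{1} = 0.2830

The Yule-Walker equations for an AR(p) process read, in matrix form,
  Gamma_p phi = r_p,   with   (Gamma_p)_{ij} = gamma(|i - j|),
                       (r_p)_i = gamma(i),   i,j = 1..p.
Substitute the sample gammas (Toeplitz matrix and right-hand side of size 2):
  Gamma_p = [[4.8038, 0.8518], [0.8518, 4.8038]]
  r_p     = [0.8518, -2.622]
Written out:
  4.8038 phi_1 + 0.8518 phi_2 = 0.8518
  0.8518 phi_1 + 4.8038 phi_2 = -2.622
Solve by Cramer's rule:
  det = gamma(0)^2 - gamma(1)^2 = (4.8038)^2 - (0.8518)^2 = 23.07649444 - 0.72556324 = 22.3509312
  phi_hat_1 = [gamma(1) gamma(0) - gamma(1) gamma(2)] / det = [(0.8518)(4.8038) - (0.8518)(-2.622)] / 22.3509312 = 6.32529644 / 22.3509312 = 0.283
  phi_hat_2 = [gamma(0) gamma(2) - gamma(1)^2] / det = [(4.8038)(-2.622) - (0.8518)^2] / 22.3509312 = -13.32112684 / 22.3509312 = -0.596
So phi_hat = [0.2830, -0.5960].
Therefore phi_hat_1 = 0.2830.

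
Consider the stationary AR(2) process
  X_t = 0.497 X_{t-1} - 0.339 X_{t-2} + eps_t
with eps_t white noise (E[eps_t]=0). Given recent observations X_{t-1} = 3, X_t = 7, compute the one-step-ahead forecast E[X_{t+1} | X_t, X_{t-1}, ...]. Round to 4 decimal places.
E[X_{t+1} \mid \mathcal F_t] = 2.4620

For an AR(p) model X_t = c + sum_i phi_i X_{t-i} + eps_t, the
one-step-ahead conditional mean is
  E[X_{t+1} | X_t, ...] = c + sum_i phi_i X_{t+1-i}.
Substitute known values:
  E[X_{t+1} | ...] = (0.497) * (7) + (-0.339) * (3)
                   = 2.4620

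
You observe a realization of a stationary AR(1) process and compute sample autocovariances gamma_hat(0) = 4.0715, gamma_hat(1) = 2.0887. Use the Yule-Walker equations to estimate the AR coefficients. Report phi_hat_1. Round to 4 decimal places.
\hat\phi_{1} = 0.5130

The Yule-Walker equations for an AR(p) process read, in matrix form,
  Gamma_p phi = r_p,   with   (Gamma_p)_{ij} = gamma(|i - j|),
                       (r_p)_i = gamma(i),   i,j = 1..p.
Substitute the sample gammas (Toeplitz matrix and right-hand side of size 1):
  Gamma_p = [[4.0715]]
  r_p     = [2.0887]
With p = 1 this is the single equation gamma(0) phi_1 = gamma(1):
  phi_hat_1 = gamma(1) / gamma(0) = 2.0887 / 4.0715 = 0.5130.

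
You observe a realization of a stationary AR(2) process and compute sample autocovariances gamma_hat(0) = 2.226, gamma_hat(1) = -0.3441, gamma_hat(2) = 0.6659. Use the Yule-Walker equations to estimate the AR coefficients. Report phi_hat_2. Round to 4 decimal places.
\hat\phi_{2} = 0.2820

The Yule-Walker equations for an AR(p) process read, in matrix form,
  Gamma_p phi = r_p,   with   (Gamma_p)_{ij} = gamma(|i - j|),
                       (r_p)_i = gamma(i),   i,j = 1..p.
Substitute the sample gammas (Toeplitz matrix and right-hand side of size 2):
  Gamma_p = [[2.226, -0.3441], [-0.3441, 2.226]]
  r_p     = [-0.3441, 0.6659]
Written out:
  2.226 phi_1 - 0.3441 phi_2 = -0.3441
  -0.3441 phi_1 + 2.226 phi_2 = 0.6659
Solve by Cramer's rule:
  det = gamma(0)^2 - gamma(1)^2 = (2.226)^2 - (-0.3441)^2 = 4.955076 - 0.11840481 = 4.83667119
  phi_hat_1 = [gamma(1) gamma(0) - gamma(1) gamma(2)] / det = [(-0.3441)(2.226) - (-0.3441)(0.6659)] / 4.83667119 = -0.53683041 / 4.83667119 = -0.111
  phi_hat_2 = [gamma(0) gamma(2) - gamma(1)^2] / det = [(2.226)(0.6659) - (-0.3441)^2] / 4.83667119 = 1.36388859 / 4.83667119 = 0.282
So phi_hat = [-0.1110, 0.2820].
Therefore phi_hat_2 = 0.2820.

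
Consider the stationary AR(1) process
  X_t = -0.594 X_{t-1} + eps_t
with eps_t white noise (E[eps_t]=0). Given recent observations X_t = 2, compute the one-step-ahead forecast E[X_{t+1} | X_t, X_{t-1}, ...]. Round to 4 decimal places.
E[X_{t+1} \mid \mathcal F_t] = -1.1880

For an AR(p) model X_t = c + sum_i phi_i X_{t-i} + eps_t, the
one-step-ahead conditional mean is
  E[X_{t+1} | X_t, ...] = c + sum_i phi_i X_{t+1-i}.
Substitute known values:
  E[X_{t+1} | ...] = (-0.594) * (2)
                   = -1.1880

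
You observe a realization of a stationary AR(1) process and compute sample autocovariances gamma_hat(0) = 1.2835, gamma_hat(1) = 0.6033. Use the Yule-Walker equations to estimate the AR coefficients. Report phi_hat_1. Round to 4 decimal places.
\hat\phi_{1} = 0.4700

The Yule-Walker equations for an AR(p) process read, in matrix form,
  Gamma_p phi = r_p,   with   (Gamma_p)_{ij} = gamma(|i - j|),
                       (r_p)_i = gamma(i),   i,j = 1..p.
Substitute the sample gammas (Toeplitz matrix and right-hand side of size 1):
  Gamma_p = [[1.2835]]
  r_p     = [0.6033]
With p = 1 this is the single equation gamma(0) phi_1 = gamma(1):
  phi_hat_1 = gamma(1) / gamma(0) = 0.6033 / 1.2835 = 0.4700.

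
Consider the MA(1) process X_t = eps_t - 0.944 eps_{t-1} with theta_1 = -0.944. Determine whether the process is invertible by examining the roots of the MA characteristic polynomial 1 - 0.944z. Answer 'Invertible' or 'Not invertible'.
\text{Invertible}

The MA(q) characteristic polynomial is P(z) = 1 - 0.944z.
Invertibility requires all roots to lie outside the unit circle, i.e. |z| > 1 for every root.
This is linear in z: 1 + (-0.944) z = 0  =>  z = -1/(-0.944) = 1.059322,  |z| = 1.059322.
Moduli of all roots: 1.0593.
All moduli strictly greater than 1? Yes.
Verdict: Invertible.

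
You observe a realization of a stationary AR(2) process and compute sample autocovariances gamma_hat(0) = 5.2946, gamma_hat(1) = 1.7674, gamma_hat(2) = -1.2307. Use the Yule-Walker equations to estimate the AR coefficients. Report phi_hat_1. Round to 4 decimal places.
\hat\phi_{1} = 0.4630

The Yule-Walker equations for an AR(p) process read, in matrix form,
  Gamma_p phi = r_p,   with   (Gamma_p)_{ij} = gamma(|i - j|),
                       (r_p)_i = gamma(i),   i,j = 1..p.
Substitute the sample gammas (Toeplitz matrix and right-hand side of size 2):
  Gamma_p = [[5.2946, 1.7674], [1.7674, 5.2946]]
  r_p     = [1.7674, -1.2307]
Written out:
  5.2946 phi_1 + 1.7674 phi_2 = 1.7674
  1.7674 phi_1 + 5.2946 phi_2 = -1.2307
Solve by Cramer's rule:
  det = gamma(0)^2 - gamma(1)^2 = (5.2946)^2 - (1.7674)^2 = 28.03278916 - 3.12370276 = 24.9090864
  phi_hat_1 = [gamma(1) gamma(0) - gamma(1) gamma(2)] / det = [(1.7674)(5.2946) - (1.7674)(-1.2307)] / 24.9090864 = 11.53281522 / 24.9090864 = 0.463
  phi_hat_2 = [gamma(0) gamma(2) - gamma(1)^2] / det = [(5.2946)(-1.2307) - (1.7674)^2] / 24.9090864 = -9.63976698 / 24.9090864 = -0.387
So phi_hat = [0.4630, -0.3870].
Therefore phi_hat_1 = 0.4630.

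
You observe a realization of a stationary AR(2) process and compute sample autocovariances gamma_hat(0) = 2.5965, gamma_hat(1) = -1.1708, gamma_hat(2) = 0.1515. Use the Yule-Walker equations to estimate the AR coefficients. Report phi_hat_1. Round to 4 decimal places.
\hat\phi_{1} = -0.5330

The Yule-Walker equations for an AR(p) process read, in matrix form,
  Gamma_p phi = r_p,   with   (Gamma_p)_{ij} = gamma(|i - j|),
                       (r_p)_i = gamma(i),   i,j = 1..p.
Substitute the sample gammas (Toeplitz matrix and right-hand side of size 2):
  Gamma_p = [[2.5965, -1.1708], [-1.1708, 2.5965]]
  r_p     = [-1.1708, 0.1515]
Written out:
  2.5965 phi_1 - 1.1708 phi_2 = -1.1708
  -1.1708 phi_1 + 2.5965 phi_2 = 0.1515
Solve by Cramer's rule:
  det = gamma(0)^2 - gamma(1)^2 = (2.5965)^2 - (-1.1708)^2 = 6.74181225 - 1.37077264 = 5.37103961
  phi_hat_1 = [gamma(1) gamma(0) - gamma(1) gamma(2)] / det = [(-1.1708)(2.5965) - (-1.1708)(0.1515)] / 5.37103961 = -2.862606 / 5.37103961 = -0.533
  phi_hat_2 = [gamma(0) gamma(2) - gamma(1)^2] / det = [(2.5965)(0.1515) - (-1.1708)^2] / 5.37103961 = -0.97740289 / 5.37103961 = -0.182
So phi_hat = [-0.5330, -0.1820].
Therefore phi_hat_1 = -0.5330.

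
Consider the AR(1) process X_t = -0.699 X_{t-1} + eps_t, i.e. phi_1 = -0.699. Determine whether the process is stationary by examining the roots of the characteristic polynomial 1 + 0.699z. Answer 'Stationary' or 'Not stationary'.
\text{Stationary}

The AR(p) characteristic polynomial is P(z) = 1 + 0.699z.
Stationarity requires all roots to lie outside the unit circle, i.e. |z| > 1 for every root.
This is linear in z: 1 + (0.699) z = 0  =>  z = -1/(0.699) = -1.430615,  |z| = 1.430615.
Moduli of all roots: 1.4306.
All moduli strictly greater than 1? Yes.
Verdict: Stationary.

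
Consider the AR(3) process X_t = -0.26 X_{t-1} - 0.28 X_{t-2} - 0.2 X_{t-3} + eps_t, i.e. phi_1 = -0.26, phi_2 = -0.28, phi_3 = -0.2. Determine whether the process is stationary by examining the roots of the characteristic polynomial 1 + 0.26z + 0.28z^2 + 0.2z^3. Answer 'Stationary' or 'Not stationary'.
\text{Stationary}

The AR(p) characteristic polynomial is P(z) = 1 + 0.26z + 0.28z^2 + 0.2z^3.
Stationarity requires all roots to lie outside the unit circle, i.e. |z| > 1 for every root.
Degree 3: look for a simple real root z0 first, then factor out (1 - z/z0) and solve the remaining quadratic.
Testing z0 = -2: P(-2) = 1 + (0.26)(-2) + (0.28)(-2)^2 + (0.2)(-2)^3
  = 1 + (-0.52) + (1.12) + (-1.6) = 0.  So z_0 = -2 is a root, |z_0| = 2.
Divide out the factor (1 + 0.5 z) = (1 - z/z0) (since 1/z0 = -0.5):
  P(z) = (1 + 0.5 z)(1 + (-0.24) z + (0.4) z^2)
  [check: z-coef -0.24 - (-0.5) = 0.26; z^2-coef 0.4 - (-0.5)(-0.24) = 0.28; z^3-coef -(-0.5)(0.4) = 0.2.]
Remaining roots from the quadratic factor 1 + (-0.24) z + (0.4) z^2:
  Set 1 + (-0.24) z + (0.4) z^2 = 0, i.e. a z^2 + b z + c = 0 with a = 0.4, b = -0.24, c = 1.
  Discriminant D = b^2 - 4ac = (-0.24)^2 - 4*(0.4)*1 = 0.0576 - (1.6) = -1.5424.
  D < 0, so the roots are the complex-conjugate pair z = (-b +/- i sqrt(-D)) / (2a) = 0.3 +/- 1.5524i.
  For a conjugate pair |z|^2 = z * conj(z) = (product of roots) = c/a = 1/(0.4) = 2.5, so |z| = sqrt(2.5) = 1.5811 for both roots.
Moduli of all roots: 2.0000, 1.5811, 1.5811.
All moduli strictly greater than 1? Yes.
Verdict: Stationary.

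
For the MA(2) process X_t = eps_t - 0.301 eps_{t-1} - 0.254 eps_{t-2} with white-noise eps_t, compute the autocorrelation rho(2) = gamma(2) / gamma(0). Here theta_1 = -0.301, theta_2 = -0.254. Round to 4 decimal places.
\rho(2) = -0.2199

For an MA(q) process with theta_0 = 1, the autocovariance is
  gamma(k) = sigma^2 * sum_{i=0..q-k} theta_i * theta_{i+k},
and rho(k) = gamma(k) / gamma(0). Sigma^2 cancels.
  numerator   = (1)*(-0.254) = -0.254.
  denominator = (1)^2 + (-0.301)^2 + (-0.254)^2 = 1.155117.
  rho(2) = -0.254 / 1.155117 = -0.2199.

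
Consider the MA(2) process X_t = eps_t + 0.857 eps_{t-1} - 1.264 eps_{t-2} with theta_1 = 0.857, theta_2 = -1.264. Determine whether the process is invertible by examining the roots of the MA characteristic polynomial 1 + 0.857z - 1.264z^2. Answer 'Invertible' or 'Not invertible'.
\text{Not invertible}

The MA(q) characteristic polynomial is P(z) = 1 + 0.857z - 1.264z^2.
Invertibility requires all roots to lie outside the unit circle, i.e. |z| > 1 for every root.
Set 1 + (0.857) z + (-1.264) z^2 = 0, i.e. a z^2 + b z + c = 0 with a = -1.264, b = 0.857, c = 1.
Discriminant D = b^2 - 4ac = (0.857)^2 - 4*(-1.264)*1 = 0.734449 - (-5.056) = 5.790449.
D >= 0, so the roots are real: z = (-b +/- sqrt(D)) / (2a) = (-0.857 +/- 2.406335) / (-2.528).
  z_1 = (-0.857 + 2.406335) / (-2.528) = -0.6129,   |z_1| = 0.6129.
  z_2 = (-0.857 - 2.406335) / (-2.528) = 1.2909,   |z_2| = 1.2909.
Moduli of all roots: 0.6129, 1.2909.
All moduli strictly greater than 1? No.
Verdict: Not invertible.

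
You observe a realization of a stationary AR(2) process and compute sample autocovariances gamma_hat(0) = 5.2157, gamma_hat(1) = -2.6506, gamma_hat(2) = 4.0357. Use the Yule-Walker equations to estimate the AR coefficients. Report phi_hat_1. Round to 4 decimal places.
\hat\phi_{1} = -0.1550

The Yule-Walker equations for an AR(p) process read, in matrix form,
  Gamma_p phi = r_p,   with   (Gamma_p)_{ij} = gamma(|i - j|),
                       (r_p)_i = gamma(i),   i,j = 1..p.
Substitute the sample gammas (Toeplitz matrix and right-hand side of size 2):
  Gamma_p = [[5.2157, -2.6506], [-2.6506, 5.2157]]
  r_p     = [-2.6506, 4.0357]
Written out:
  5.2157 phi_1 - 2.6506 phi_2 = -2.6506
  -2.6506 phi_1 + 5.2157 phi_2 = 4.0357
Solve by Cramer's rule:
  det = gamma(0)^2 - gamma(1)^2 = (5.2157)^2 - (-2.6506)^2 = 27.20352649 - 7.02568036 = 20.17784613
  phi_hat_1 = [gamma(1) gamma(0) - gamma(1) gamma(2)] / det = [(-2.6506)(5.2157) - (-2.6506)(4.0357)] / 20.17784613 = -3.127708 / 20.17784613 = -0.155
  phi_hat_2 = [gamma(0) gamma(2) - gamma(1)^2] / det = [(5.2157)(4.0357) - (-2.6506)^2] / 20.17784613 = 14.02332013 / 20.17784613 = 0.695
So phi_hat = [-0.1550, 0.6950].
Therefore phi_hat_1 = -0.1550.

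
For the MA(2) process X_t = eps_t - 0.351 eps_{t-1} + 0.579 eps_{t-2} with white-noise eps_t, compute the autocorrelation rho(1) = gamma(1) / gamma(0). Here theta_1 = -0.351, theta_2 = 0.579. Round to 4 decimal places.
\rho(1) = -0.3800

For an MA(q) process with theta_0 = 1, the autocovariance is
  gamma(k) = sigma^2 * sum_{i=0..q-k} theta_i * theta_{i+k},
and rho(k) = gamma(k) / gamma(0). Sigma^2 cancels.
  numerator   = (1)*(-0.351) + (-0.351)*(0.579) = -0.554229.
  denominator = (1)^2 + (-0.351)^2 + (0.579)^2 = 1.458442.
  rho(1) = -0.554229 / 1.458442 = -0.3800.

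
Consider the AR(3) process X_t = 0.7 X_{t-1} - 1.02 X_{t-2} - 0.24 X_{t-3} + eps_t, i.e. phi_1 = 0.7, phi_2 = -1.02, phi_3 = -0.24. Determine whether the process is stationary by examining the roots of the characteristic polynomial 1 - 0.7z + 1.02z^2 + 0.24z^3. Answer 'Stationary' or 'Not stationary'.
\text{Not stationary}

The AR(p) characteristic polynomial is P(z) = 1 - 0.7z + 1.02z^2 + 0.24z^3.
Stationarity requires all roots to lie outside the unit circle, i.e. |z| > 1 for every root.
Degree 3: look for a simple real root z0 first, then factor out (1 - z/z0) and solve the remaining quadratic.
Testing z0 = -5: P(-5) = 1 + (-0.7)(-5) + (1.02)(-5)^2 + (0.24)(-5)^3
  = 1 + (3.5) + (25.5) + (-30) = 0.  So z_0 = -5 is a root, |z_0| = 5.
Divide out the factor (1 + 0.2 z) = (1 - z/z0) (since 1/z0 = -0.2):
  P(z) = (1 + 0.2 z)(1 + (-0.9) z + (1.2) z^2)
  [check: z-coef -0.9 - (-0.2) = -0.7; z^2-coef 1.2 - (-0.2)(-0.9) = 1.02; z^3-coef -(-0.2)(1.2) = 0.24.]
Remaining roots from the quadratic factor 1 + (-0.9) z + (1.2) z^2:
  Set 1 + (-0.9) z + (1.2) z^2 = 0, i.e. a z^2 + b z + c = 0 with a = 1.2, b = -0.9, c = 1.
  Discriminant D = b^2 - 4ac = (-0.9)^2 - 4*(1.2)*1 = 0.81 - (4.8) = -3.99.
  D < 0, so the roots are the complex-conjugate pair z = (-b +/- i sqrt(-D)) / (2a) = 0.375 +/- 0.8323i.
  For a conjugate pair |z|^2 = z * conj(z) = (product of roots) = c/a = 1/(1.2) = 0.833333, so |z| = sqrt(0.833333) = 0.9129 for both roots.
Moduli of all roots: 5.0000, 0.9129, 0.9129.
All moduli strictly greater than 1? No.
Verdict: Not stationary.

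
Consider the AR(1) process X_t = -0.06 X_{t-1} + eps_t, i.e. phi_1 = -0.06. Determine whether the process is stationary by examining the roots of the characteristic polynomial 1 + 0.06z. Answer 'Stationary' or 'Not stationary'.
\text{Stationary}

The AR(p) characteristic polynomial is P(z) = 1 + 0.06z.
Stationarity requires all roots to lie outside the unit circle, i.e. |z| > 1 for every root.
This is linear in z: 1 + (0.06) z = 0  =>  z = -1/(0.06) = -16.666667,  |z| = 16.666667.
Moduli of all roots: 16.6667.
All moduli strictly greater than 1? Yes.
Verdict: Stationary.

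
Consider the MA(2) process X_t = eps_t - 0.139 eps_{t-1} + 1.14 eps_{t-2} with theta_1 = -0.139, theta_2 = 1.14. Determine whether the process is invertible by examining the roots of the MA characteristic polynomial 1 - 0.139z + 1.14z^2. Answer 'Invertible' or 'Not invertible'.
\text{Not invertible}

The MA(q) characteristic polynomial is P(z) = 1 - 0.139z + 1.14z^2.
Invertibility requires all roots to lie outside the unit circle, i.e. |z| > 1 for every root.
Set 1 + (-0.139) z + (1.14) z^2 = 0, i.e. a z^2 + b z + c = 0 with a = 1.14, b = -0.139, c = 1.
Discriminant D = b^2 - 4ac = (-0.139)^2 - 4*(1.14)*1 = 0.019321 - (4.56) = -4.540679.
D < 0, so the roots are the complex-conjugate pair z = (-b +/- i sqrt(-D)) / (2a) = 0.061 +/- 0.9346i.
For a conjugate pair |z|^2 = z * conj(z) = (product of roots) = c/a = 1/(1.14) = 0.877193, so |z| = sqrt(0.877193) = 0.9366 for both roots.
Moduli of all roots: 0.9366, 0.9366.
All moduli strictly greater than 1? No.
Verdict: Not invertible.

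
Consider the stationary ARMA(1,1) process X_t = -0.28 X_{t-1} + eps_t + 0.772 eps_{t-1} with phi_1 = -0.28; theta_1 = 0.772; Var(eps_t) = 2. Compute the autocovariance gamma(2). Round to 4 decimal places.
\gamma(2) = -0.2343

Multiply the model equation by X_{t-k} and take expectations. With theta_0 = psi_0 = 1 and psi_j the MA(infinity) weights, this gives
  gamma(k) - sum_i phi_i gamma(k-i) = c_k,
  c_k = sigma^2 * sum_{j=k..q} theta_j psi_{j-k}   (c_k = 0 for k > q),
using gamma(-m) = gamma(m).
psi-weights needed (psi_j = theta_j + sum_i phi_i psi_{j-i}):
  psi_1 = theta_1 + phi_1 = 0.772 + (-0.28) = 0.492
Right-hand sides:
  c_0 = sigma^2 (1 + theta_1 psi_1) = 2 * (1 + (0.772)(0.492)) = 2 * 1.379824 = 2.759648
  c_1 = sigma^2 theta_1 = 2 * (0.772) = 1.544
  c_2 = 0
Equations for k = 0 and k = 1 (AR order 1):
  gamma(0) = phi_1 gamma(1) + c_0
  gamma(1) = phi_1 gamma(0) + c_1
Substituting the second into the first: gamma(0) (1 - phi_1^2) = c_0 + phi_1 c_1, so
  gamma(0) = (c_0 + phi_1 c_1) / (1 - phi_1^2) = (2.759648 + (-0.28)(1.544)) / (1 - (-0.28)^2) = 2.327328 / 0.9216 = 2.525312.
  gamma(1) = phi_1 gamma(0) + c_1 = (-0.28)(2.525312) + (1.544) = 0.836913.
For k = 2 (> q): gamma(2) = phi_1 gamma(1) = (-0.28)(0.836913) = -0.234336.
Therefore gamma(2) = -0.2343 (to 4 decimal places).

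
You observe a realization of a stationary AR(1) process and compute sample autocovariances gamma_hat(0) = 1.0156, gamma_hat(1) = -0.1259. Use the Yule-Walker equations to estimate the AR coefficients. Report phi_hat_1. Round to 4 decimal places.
\hat\phi_{1} = -0.1240

The Yule-Walker equations for an AR(p) process read, in matrix form,
  Gamma_p phi = r_p,   with   (Gamma_p)_{ij} = gamma(|i - j|),
                       (r_p)_i = gamma(i),   i,j = 1..p.
Substitute the sample gammas (Toeplitz matrix and right-hand side of size 1):
  Gamma_p = [[1.0156]]
  r_p     = [-0.1259]
With p = 1 this is the single equation gamma(0) phi_1 = gamma(1):
  phi_hat_1 = gamma(1) / gamma(0) = -0.1259 / 1.0156 = -0.1240.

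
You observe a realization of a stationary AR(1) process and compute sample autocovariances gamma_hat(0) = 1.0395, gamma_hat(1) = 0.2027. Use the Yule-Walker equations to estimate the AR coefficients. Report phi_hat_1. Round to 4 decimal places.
\hat\phi_{1} = 0.1950

The Yule-Walker equations for an AR(p) process read, in matrix form,
  Gamma_p phi = r_p,   with   (Gamma_p)_{ij} = gamma(|i - j|),
                       (r_p)_i = gamma(i),   i,j = 1..p.
Substitute the sample gammas (Toeplitz matrix and right-hand side of size 1):
  Gamma_p = [[1.0395]]
  r_p     = [0.2027]
With p = 1 this is the single equation gamma(0) phi_1 = gamma(1):
  phi_hat_1 = gamma(1) / gamma(0) = 0.2027 / 1.0395 = 0.1950.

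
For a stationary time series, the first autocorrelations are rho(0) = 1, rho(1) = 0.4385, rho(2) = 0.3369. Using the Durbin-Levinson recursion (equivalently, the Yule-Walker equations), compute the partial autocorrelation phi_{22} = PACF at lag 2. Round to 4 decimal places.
\phi_{22} = 0.1790

The PACF at lag k is phi_{kk}, the last component of the solution
to the Yule-Walker system G_k phi = r_k where
  (G_k)_{ij} = rho(|i - j|), (r_k)_i = rho(i), i,j = 1..k.
Equivalently, Durbin-Levinson gives phi_{kk} iteratively:
  phi_{11} = rho(1)
  phi_{kk} = [rho(k) - sum_{j=1..k-1} phi_{k-1,j} rho(k-j)]
            / [1 - sum_{j=1..k-1} phi_{k-1,j} rho(j)],
  phi_{k,j} = phi_{k-1,j} - phi_{kk} phi_{k-1,k-j},  j = 1..k-1.
Step k = 1:
  phi_11 = rho(1) = 0.4385.
Step k = 2:
  phi_22 = [rho(2) - phi_11 rho(1)] / [1 - phi_11 rho(1)] = [0.3369 - (0.4385)(0.4385)] / [1 - (0.4385)(0.4385)]
         = 0.14461775 / 0.80771775 = 0.179.
Therefore phi_{22} = 0.1790.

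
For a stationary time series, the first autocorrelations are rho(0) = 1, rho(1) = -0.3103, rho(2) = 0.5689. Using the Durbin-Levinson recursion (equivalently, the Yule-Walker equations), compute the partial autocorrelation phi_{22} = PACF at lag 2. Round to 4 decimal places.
\phi_{22} = 0.5230

The PACF at lag k is phi_{kk}, the last component of the solution
to the Yule-Walker system G_k phi = r_k where
  (G_k)_{ij} = rho(|i - j|), (r_k)_i = rho(i), i,j = 1..k.
Equivalently, Durbin-Levinson gives phi_{kk} iteratively:
  phi_{11} = rho(1)
  phi_{kk} = [rho(k) - sum_{j=1..k-1} phi_{k-1,j} rho(k-j)]
            / [1 - sum_{j=1..k-1} phi_{k-1,j} rho(j)],
  phi_{k,j} = phi_{k-1,j} - phi_{kk} phi_{k-1,k-j},  j = 1..k-1.
Step k = 1:
  phi_11 = rho(1) = -0.3103.
Step k = 2:
  phi_22 = [rho(2) - phi_11 rho(1)] / [1 - phi_11 rho(1)] = [0.5689 - (-0.3103)(-0.3103)] / [1 - (-0.3103)(-0.3103)]
         = 0.47261391 / 0.90371391 = 0.523.
Therefore phi_{22} = 0.5230.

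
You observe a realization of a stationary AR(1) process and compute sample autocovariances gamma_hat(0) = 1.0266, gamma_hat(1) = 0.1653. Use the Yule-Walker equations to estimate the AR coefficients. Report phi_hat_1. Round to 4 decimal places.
\hat\phi_{1} = 0.1610

The Yule-Walker equations for an AR(p) process read, in matrix form,
  Gamma_p phi = r_p,   with   (Gamma_p)_{ij} = gamma(|i - j|),
                       (r_p)_i = gamma(i),   i,j = 1..p.
Substitute the sample gammas (Toeplitz matrix and right-hand side of size 1):
  Gamma_p = [[1.0266]]
  r_p     = [0.1653]
With p = 1 this is the single equation gamma(0) phi_1 = gamma(1):
  phi_hat_1 = gamma(1) / gamma(0) = 0.1653 / 1.0266 = 0.1610.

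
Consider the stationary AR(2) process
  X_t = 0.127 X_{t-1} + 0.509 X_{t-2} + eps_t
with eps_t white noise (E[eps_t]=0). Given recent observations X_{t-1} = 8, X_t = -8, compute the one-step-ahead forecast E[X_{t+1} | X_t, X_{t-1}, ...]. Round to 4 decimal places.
E[X_{t+1} \mid \mathcal F_t] = 3.0560

For an AR(p) model X_t = c + sum_i phi_i X_{t-i} + eps_t, the
one-step-ahead conditional mean is
  E[X_{t+1} | X_t, ...] = c + sum_i phi_i X_{t+1-i}.
Substitute known values:
  E[X_{t+1} | ...] = (0.127) * (-8) + (0.509) * (8)
                   = 3.0560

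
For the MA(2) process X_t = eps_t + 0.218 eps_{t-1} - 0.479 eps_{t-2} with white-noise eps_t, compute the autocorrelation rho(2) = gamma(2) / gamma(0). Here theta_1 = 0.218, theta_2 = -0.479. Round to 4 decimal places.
\rho(2) = -0.3751

For an MA(q) process with theta_0 = 1, the autocovariance is
  gamma(k) = sigma^2 * sum_{i=0..q-k} theta_i * theta_{i+k},
and rho(k) = gamma(k) / gamma(0). Sigma^2 cancels.
  numerator   = (1)*(-0.479) = -0.479.
  denominator = (1)^2 + (0.218)^2 + (-0.479)^2 = 1.276965.
  rho(2) = -0.479 / 1.276965 = -0.3751.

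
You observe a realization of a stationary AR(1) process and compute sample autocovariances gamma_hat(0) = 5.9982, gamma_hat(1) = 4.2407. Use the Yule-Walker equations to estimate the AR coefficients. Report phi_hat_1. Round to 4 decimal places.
\hat\phi_{1} = 0.7070

The Yule-Walker equations for an AR(p) process read, in matrix form,
  Gamma_p phi = r_p,   with   (Gamma_p)_{ij} = gamma(|i - j|),
                       (r_p)_i = gamma(i),   i,j = 1..p.
Substitute the sample gammas (Toeplitz matrix and right-hand side of size 1):
  Gamma_p = [[5.9982]]
  r_p     = [4.2407]
With p = 1 this is the single equation gamma(0) phi_1 = gamma(1):
  phi_hat_1 = gamma(1) / gamma(0) = 4.2407 / 5.9982 = 0.7070.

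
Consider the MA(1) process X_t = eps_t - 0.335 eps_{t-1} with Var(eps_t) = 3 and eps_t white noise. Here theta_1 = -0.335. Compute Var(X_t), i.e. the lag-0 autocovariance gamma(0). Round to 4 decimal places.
\gamma(0) = 3.3367

For an MA(q) process X_t = eps_t + sum_i theta_i eps_{t-i} with
Var(eps_t) = sigma^2, the variance is
  gamma(0) = sigma^2 * (1 + sum_i theta_i^2).
  sum_i theta_i^2 = (-0.335)^2 = 0.112225.
  gamma(0) = 3 * (1 + 0.112225) = 3 * 1.112225 = 3.336675, which rounds to 3.3367.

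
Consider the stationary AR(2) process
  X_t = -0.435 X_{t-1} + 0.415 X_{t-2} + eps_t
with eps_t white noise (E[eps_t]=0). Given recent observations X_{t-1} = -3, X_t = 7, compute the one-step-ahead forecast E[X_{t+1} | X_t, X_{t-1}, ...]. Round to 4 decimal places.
E[X_{t+1} \mid \mathcal F_t] = -4.2900

For an AR(p) model X_t = c + sum_i phi_i X_{t-i} + eps_t, the
one-step-ahead conditional mean is
  E[X_{t+1} | X_t, ...] = c + sum_i phi_i X_{t+1-i}.
Substitute known values:
  E[X_{t+1} | ...] = (-0.435) * (7) + (0.415) * (-3)
                   = -4.2900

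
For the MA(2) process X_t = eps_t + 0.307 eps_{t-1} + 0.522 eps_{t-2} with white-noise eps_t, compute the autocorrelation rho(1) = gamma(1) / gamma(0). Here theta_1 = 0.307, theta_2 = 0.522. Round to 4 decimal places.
\rho(1) = 0.3419

For an MA(q) process with theta_0 = 1, the autocovariance is
  gamma(k) = sigma^2 * sum_{i=0..q-k} theta_i * theta_{i+k},
and rho(k) = gamma(k) / gamma(0). Sigma^2 cancels.
  numerator   = (1)*(0.307) + (0.307)*(0.522) = 0.467254.
  denominator = (1)^2 + (0.307)^2 + (0.522)^2 = 1.366733.
  rho(1) = 0.467254 / 1.366733 = 0.3419.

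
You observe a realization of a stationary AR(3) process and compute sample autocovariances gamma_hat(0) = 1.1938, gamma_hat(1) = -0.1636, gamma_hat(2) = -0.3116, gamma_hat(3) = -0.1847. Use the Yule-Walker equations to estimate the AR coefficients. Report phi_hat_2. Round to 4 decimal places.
\hat\phi_{2} = -0.3320

The Yule-Walker equations for an AR(p) process read, in matrix form,
  Gamma_p phi = r_p,   with   (Gamma_p)_{ij} = gamma(|i - j|),
                       (r_p)_i = gamma(i),   i,j = 1..p.
Substitute the sample gammas (Toeplitz matrix and right-hand side of size 3):
  Gamma_p = [[1.1938, -0.1636, -0.3116], [-0.1636, 1.1938, -0.1636], [-0.3116, -0.1636, 1.1938]]
  r_p     = [-0.1636, -0.3116, -0.1847]
Written out (R1..R3):
  (R1) 1.1938 phi_1 - 0.1636 phi_2 - 0.3116 phi_3 = -0.1636
  (R2) -0.1636 phi_1 + 1.1938 phi_2 - 0.1636 phi_3 = -0.3116
  (R3) -0.3116 phi_1 - 0.1636 phi_2 + 1.1938 phi_3 = -0.1847
Gaussian elimination:
  R2 <- R2 - (-0.1636/1.1938) R1 = R2 - (-0.137041) R1:  1.17138 phi_2 - 0.206302 phi_3 = -0.33402
  R3 <- R3 - (-0.3116/1.1938) R1 = R3 - (-0.261015) R1:  -0.206302 phi_2 + 1.112468 phi_3 = -0.227402
  R3 <- R3 - (-0.206302/1.17138) R2 = R3 - (-0.176119) R2:  1.076134 phi_3 = -0.286229
Back-substitution:
  phi_hat_3 = -0.286229 / 1.076134 = -0.265979
  phi_hat_2 = (-0.33402 - (-0.206302)(-0.265979)) / 1.17138 = -0.331995
  phi_hat_1 = (-0.1636 - (-0.1636)(-0.331995) - (-0.3116)(-0.265979)) / 1.1938 = -0.251963
So phi_hat = [-0.2520, -0.3320, -0.2660].
Therefore phi_hat_2 = -0.3320.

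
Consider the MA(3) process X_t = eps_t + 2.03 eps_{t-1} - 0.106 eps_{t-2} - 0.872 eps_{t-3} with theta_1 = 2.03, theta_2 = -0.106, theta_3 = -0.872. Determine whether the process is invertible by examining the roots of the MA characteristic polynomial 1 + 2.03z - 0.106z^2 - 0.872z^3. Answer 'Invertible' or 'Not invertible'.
\text{Not invertible}

The MA(q) characteristic polynomial is P(z) = 1 + 2.03z - 0.106z^2 - 0.872z^3.
Invertibility requires all roots to lie outside the unit circle, i.e. |z| > 1 for every root.
Degree 3: look for a simple real root z0 first, then factor out (1 - z/z0) and solve the remaining quadratic.
Testing z0 = -1.25: P(-1.25) = 1 + (2.03)(-1.25) + (-0.106)(-1.25)^2 + (-0.872)(-1.25)^3
  = 1 + (-2.5375) + (-0.165625) + (1.703125) = 0.  So z_0 = -1.25 is a root, |z_0| = 1.25.
Divide out the factor (1 + 0.8 z) = (1 - z/z0) (since 1/z0 = -0.8):
  P(z) = (1 + 0.8 z)(1 + (1.23) z + (-1.09) z^2)
  [check: z-coef 1.23 - (-0.8) = 2.03; z^2-coef -1.09 - (-0.8)(1.23) = -0.106; z^3-coef -(-0.8)(-1.09) = -0.872.]
Remaining roots from the quadratic factor 1 + (1.23) z + (-1.09) z^2:
  Set 1 + (1.23) z + (-1.09) z^2 = 0, i.e. a z^2 + b z + c = 0 with a = -1.09, b = 1.23, c = 1.
  Discriminant D = b^2 - 4ac = (1.23)^2 - 4*(-1.09)*1 = 1.5129 - (-4.36) = 5.8729.
  D >= 0, so the roots are real: z = (-b +/- sqrt(D)) / (2a) = (-1.23 +/- 2.423407) / (-2.18).
    z_1 = (-1.23 + 2.423407) / (-2.18) = -0.5474,   |z_1| = 0.5474.
    z_2 = (-1.23 - 2.423407) / (-2.18) = 1.6759,   |z_2| = 1.6759.
Moduli of all roots: 1.2500, 0.5474, 1.6759.
All moduli strictly greater than 1? No.
Verdict: Not invertible.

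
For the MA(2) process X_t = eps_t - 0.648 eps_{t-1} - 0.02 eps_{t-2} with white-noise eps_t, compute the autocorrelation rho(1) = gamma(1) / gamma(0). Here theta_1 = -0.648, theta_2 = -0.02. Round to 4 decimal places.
\rho(1) = -0.4471

For an MA(q) process with theta_0 = 1, the autocovariance is
  gamma(k) = sigma^2 * sum_{i=0..q-k} theta_i * theta_{i+k},
and rho(k) = gamma(k) / gamma(0). Sigma^2 cancels.
  numerator   = (1)*(-0.648) + (-0.648)*(-0.02) = -0.63504.
  denominator = (1)^2 + (-0.648)^2 + (-0.02)^2 = 1.420304.
  rho(1) = -0.63504 / 1.420304 = -0.4471.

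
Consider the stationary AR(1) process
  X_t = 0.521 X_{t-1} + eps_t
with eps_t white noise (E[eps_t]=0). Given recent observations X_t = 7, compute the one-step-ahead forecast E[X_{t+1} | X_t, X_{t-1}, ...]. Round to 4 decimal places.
E[X_{t+1} \mid \mathcal F_t] = 3.6470

For an AR(p) model X_t = c + sum_i phi_i X_{t-i} + eps_t, the
one-step-ahead conditional mean is
  E[X_{t+1} | X_t, ...] = c + sum_i phi_i X_{t+1-i}.
Substitute known values:
  E[X_{t+1} | ...] = (0.521) * (7)
                   = 3.6470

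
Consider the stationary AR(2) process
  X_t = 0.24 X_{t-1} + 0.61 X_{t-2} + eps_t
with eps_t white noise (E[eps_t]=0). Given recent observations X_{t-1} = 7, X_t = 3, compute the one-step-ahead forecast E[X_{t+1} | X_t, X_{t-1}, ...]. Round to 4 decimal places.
E[X_{t+1} \mid \mathcal F_t] = 4.9900

For an AR(p) model X_t = c + sum_i phi_i X_{t-i} + eps_t, the
one-step-ahead conditional mean is
  E[X_{t+1} | X_t, ...] = c + sum_i phi_i X_{t+1-i}.
Substitute known values:
  E[X_{t+1} | ...] = (0.24) * (3) + (0.61) * (7)
                   = 4.9900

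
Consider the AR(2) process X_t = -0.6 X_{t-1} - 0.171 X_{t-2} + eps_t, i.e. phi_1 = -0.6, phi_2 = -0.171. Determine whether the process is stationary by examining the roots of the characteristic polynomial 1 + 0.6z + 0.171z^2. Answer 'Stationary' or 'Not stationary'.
\text{Stationary}

The AR(p) characteristic polynomial is P(z) = 1 + 0.6z + 0.171z^2.
Stationarity requires all roots to lie outside the unit circle, i.e. |z| > 1 for every root.
Set 1 + (0.6) z + (0.171) z^2 = 0, i.e. a z^2 + b z + c = 0 with a = 0.171, b = 0.6, c = 1.
Discriminant D = b^2 - 4ac = (0.6)^2 - 4*(0.171)*1 = 0.36 - (0.684) = -0.324.
D < 0, so the roots are the complex-conjugate pair z = (-b +/- i sqrt(-D)) / (2a) = -1.7544 +/- 1.6644i.
For a conjugate pair |z|^2 = z * conj(z) = (product of roots) = c/a = 1/(0.171) = 5.847953, so |z| = sqrt(5.847953) = 2.4183 for both roots.
Moduli of all roots: 2.4183, 2.4183.
All moduli strictly greater than 1? Yes.
Verdict: Stationary.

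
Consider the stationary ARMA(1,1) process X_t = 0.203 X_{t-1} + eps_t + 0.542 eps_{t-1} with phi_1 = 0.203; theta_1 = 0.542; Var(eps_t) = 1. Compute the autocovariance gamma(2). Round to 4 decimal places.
\gamma(2) = 0.1751

Multiply the model equation by X_{t-k} and take expectations. With theta_0 = psi_0 = 1 and psi_j the MA(infinity) weights, this gives
  gamma(k) - sum_i phi_i gamma(k-i) = c_k,
  c_k = sigma^2 * sum_{j=k..q} theta_j psi_{j-k}   (c_k = 0 for k > q),
using gamma(-m) = gamma(m).
psi-weights needed (psi_j = theta_j + sum_i phi_i psi_{j-i}):
  psi_1 = theta_1 + phi_1 = 0.542 + (0.203) = 0.745
Right-hand sides:
  c_0 = sigma^2 (1 + theta_1 psi_1) = 1 * (1 + (0.542)(0.745)) = 1 * 1.40379 = 1.40379
  c_1 = sigma^2 theta_1 = 1 * (0.542) = 0.542
  c_2 = 0
Equations for k = 0 and k = 1 (AR order 1):
  gamma(0) = phi_1 gamma(1) + c_0
  gamma(1) = phi_1 gamma(0) + c_1
Substituting the second into the first: gamma(0) (1 - phi_1^2) = c_0 + phi_1 c_1, so
  gamma(0) = (c_0 + phi_1 c_1) / (1 - phi_1^2) = (1.40379 + (0.203)(0.542)) / (1 - (0.203)^2) = 1.513816 / 0.958791 = 1.57888.
  gamma(1) = phi_1 gamma(0) + c_1 = (0.203)(1.57888) + (0.542) = 0.862513.
For k = 2 (> q): gamma(2) = phi_1 gamma(1) = (0.203)(0.862513) = 0.17509.
Therefore gamma(2) = 0.1751 (to 4 decimal places).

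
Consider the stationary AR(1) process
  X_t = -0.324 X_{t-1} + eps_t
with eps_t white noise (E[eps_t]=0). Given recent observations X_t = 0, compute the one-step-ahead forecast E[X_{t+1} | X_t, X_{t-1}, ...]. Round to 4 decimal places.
E[X_{t+1} \mid \mathcal F_t] = 0.0000

For an AR(p) model X_t = c + sum_i phi_i X_{t-i} + eps_t, the
one-step-ahead conditional mean is
  E[X_{t+1} | X_t, ...] = c + sum_i phi_i X_{t+1-i}.
Substitute known values:
  E[X_{t+1} | ...] = (-0.324) * (0)
                   = 0.0000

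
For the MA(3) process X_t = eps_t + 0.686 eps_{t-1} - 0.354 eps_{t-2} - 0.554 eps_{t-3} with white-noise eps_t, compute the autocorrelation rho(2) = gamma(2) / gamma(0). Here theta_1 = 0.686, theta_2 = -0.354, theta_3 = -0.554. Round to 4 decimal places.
\rho(2) = -0.3858

For an MA(q) process with theta_0 = 1, the autocovariance is
  gamma(k) = sigma^2 * sum_{i=0..q-k} theta_i * theta_{i+k},
and rho(k) = gamma(k) / gamma(0). Sigma^2 cancels.
  numerator   = (1)*(-0.354) + (0.686)*(-0.554) = -0.734044.
  denominator = (1)^2 + (0.686)^2 + (-0.354)^2 + (-0.554)^2 = 1.902828.
  rho(2) = -0.734044 / 1.902828 = -0.3858.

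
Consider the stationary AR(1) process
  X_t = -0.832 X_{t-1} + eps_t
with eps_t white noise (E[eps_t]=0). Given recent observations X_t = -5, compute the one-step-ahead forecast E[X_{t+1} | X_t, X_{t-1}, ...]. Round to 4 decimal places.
E[X_{t+1} \mid \mathcal F_t] = 4.1600

For an AR(p) model X_t = c + sum_i phi_i X_{t-i} + eps_t, the
one-step-ahead conditional mean is
  E[X_{t+1} | X_t, ...] = c + sum_i phi_i X_{t+1-i}.
Substitute known values:
  E[X_{t+1} | ...] = (-0.832) * (-5)
                   = 4.1600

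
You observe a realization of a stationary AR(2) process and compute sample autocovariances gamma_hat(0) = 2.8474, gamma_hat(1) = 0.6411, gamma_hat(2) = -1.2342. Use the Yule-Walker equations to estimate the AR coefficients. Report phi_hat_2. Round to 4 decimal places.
\hat\phi_{2} = -0.5100

The Yule-Walker equations for an AR(p) process read, in matrix form,
  Gamma_p phi = r_p,   with   (Gamma_p)_{ij} = gamma(|i - j|),
                       (r_p)_i = gamma(i),   i,j = 1..p.
Substitute the sample gammas (Toeplitz matrix and right-hand side of size 2):
  Gamma_p = [[2.8474, 0.6411], [0.6411, 2.8474]]
  r_p     = [0.6411, -1.2342]
Written out:
  2.8474 phi_1 + 0.6411 phi_2 = 0.6411
  0.6411 phi_1 + 2.8474 phi_2 = -1.2342
Solve by Cramer's rule:
  det = gamma(0)^2 - gamma(1)^2 = (2.8474)^2 - (0.6411)^2 = 8.10768676 - 0.41100921 = 7.69667755
  phi_hat_1 = [gamma(1) gamma(0) - gamma(1) gamma(2)] / det = [(0.6411)(2.8474) - (0.6411)(-1.2342)] / 7.69667755 = 2.61671376 / 7.69667755 = 0.34
  phi_hat_2 = [gamma(0) gamma(2) - gamma(1)^2] / det = [(2.8474)(-1.2342) - (0.6411)^2] / 7.69667755 = -3.92527029 / 7.69667755 = -0.51
So phi_hat = [0.3400, -0.5100].
Therefore phi_hat_2 = -0.5100.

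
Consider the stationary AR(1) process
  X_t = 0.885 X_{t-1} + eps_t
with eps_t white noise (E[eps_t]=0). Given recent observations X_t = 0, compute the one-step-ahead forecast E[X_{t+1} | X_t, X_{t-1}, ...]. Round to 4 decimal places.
E[X_{t+1} \mid \mathcal F_t] = 0.0000

For an AR(p) model X_t = c + sum_i phi_i X_{t-i} + eps_t, the
one-step-ahead conditional mean is
  E[X_{t+1} | X_t, ...] = c + sum_i phi_i X_{t+1-i}.
Substitute known values:
  E[X_{t+1} | ...] = (0.885) * (0)
                   = 0.0000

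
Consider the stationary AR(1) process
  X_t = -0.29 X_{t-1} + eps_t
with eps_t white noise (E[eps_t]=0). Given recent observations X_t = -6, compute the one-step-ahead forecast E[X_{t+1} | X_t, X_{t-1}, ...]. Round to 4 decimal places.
E[X_{t+1} \mid \mathcal F_t] = 1.7400

For an AR(p) model X_t = c + sum_i phi_i X_{t-i} + eps_t, the
one-step-ahead conditional mean is
  E[X_{t+1} | X_t, ...] = c + sum_i phi_i X_{t+1-i}.
Substitute known values:
  E[X_{t+1} | ...] = (-0.29) * (-6)
                   = 1.7400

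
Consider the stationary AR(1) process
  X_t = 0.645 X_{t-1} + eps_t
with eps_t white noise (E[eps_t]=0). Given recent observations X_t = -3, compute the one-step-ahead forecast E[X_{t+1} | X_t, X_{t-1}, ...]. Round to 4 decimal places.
E[X_{t+1} \mid \mathcal F_t] = -1.9350

For an AR(p) model X_t = c + sum_i phi_i X_{t-i} + eps_t, the
one-step-ahead conditional mean is
  E[X_{t+1} | X_t, ...] = c + sum_i phi_i X_{t+1-i}.
Substitute known values:
  E[X_{t+1} | ...] = (0.645) * (-3)
                   = -1.9350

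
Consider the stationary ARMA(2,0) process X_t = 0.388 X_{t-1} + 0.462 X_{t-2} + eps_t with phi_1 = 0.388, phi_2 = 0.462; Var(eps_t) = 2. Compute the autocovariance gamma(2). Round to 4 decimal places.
\gamma(2) = 3.9306

Multiply the model equation by X_{t-k} and take expectations. With theta_0 = psi_0 = 1 and psi_j the MA(infinity) weights, this gives
  gamma(k) - sum_i phi_i gamma(k-i) = c_k,
  c_k = sigma^2 * sum_{j=k..q} theta_j psi_{j-k}   (c_k = 0 for k > q),
using gamma(-m) = gamma(m).
Pure AR (q = 0): c_0 = sigma^2 = 2, c_k = 0 for k >= 1.
Equations for k = 0, 1, 2 (AR order 2, c_2 = 0):
  (E0) gamma(0) = phi_1 gamma(1) + phi_2 gamma(2) + c_0
  (E1) gamma(1) = phi_1 gamma(0) + phi_2 gamma(1) + c_1
  (E2) gamma(2) = phi_1 gamma(1) + phi_2 gamma(0)
From (E1): gamma(1) = A gamma(0) + B with
  A = phi_1 / (1 - phi_2) = 0.388 / 0.538 = 0.72119,   B = c_1 / (1 - phi_2) = 0 / 0.538 = 0.
Insert (E2) into (E0): gamma(0) (1 - phi_2^2) = phi_1 (1 + phi_2) gamma(1) + c_0.
  phi_1 (1 + phi_2) = (0.388)(1.462) = 0.567256,   1 - phi_2^2 = 0.786556.
Replace gamma(1) by A gamma(0) + B and collect gamma(0):
  gamma(0) [0.786556 - (0.567256)(0.72119)] = c_0 = 2
  gamma(0) * 0.377457 = 2
  gamma(0) = 2 / 0.377457 = 5.298619.
  gamma(1) = A gamma(0) = (0.72119)(5.298619) = 3.821309.
  gamma(2) = phi_1 gamma(1) + phi_2 gamma(0) = (0.388)(3.821309) + (0.462)(5.298619) = 3.930629.
Therefore gamma(2) = 3.9306 (to 4 decimal places).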